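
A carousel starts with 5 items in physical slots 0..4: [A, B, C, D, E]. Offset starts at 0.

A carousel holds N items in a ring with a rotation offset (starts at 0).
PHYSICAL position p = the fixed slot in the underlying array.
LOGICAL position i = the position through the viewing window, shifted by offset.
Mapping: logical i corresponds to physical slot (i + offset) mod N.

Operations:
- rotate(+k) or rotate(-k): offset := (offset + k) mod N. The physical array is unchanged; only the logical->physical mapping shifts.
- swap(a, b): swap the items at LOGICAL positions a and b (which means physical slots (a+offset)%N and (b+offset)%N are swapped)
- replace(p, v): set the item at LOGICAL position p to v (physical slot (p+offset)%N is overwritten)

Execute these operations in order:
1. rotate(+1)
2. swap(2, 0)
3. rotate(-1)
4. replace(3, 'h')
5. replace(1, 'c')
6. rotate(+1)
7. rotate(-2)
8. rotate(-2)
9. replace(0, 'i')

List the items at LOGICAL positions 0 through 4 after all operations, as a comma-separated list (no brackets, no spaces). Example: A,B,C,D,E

Answer: i,h,E,A,c

Derivation:
After op 1 (rotate(+1)): offset=1, physical=[A,B,C,D,E], logical=[B,C,D,E,A]
After op 2 (swap(2, 0)): offset=1, physical=[A,D,C,B,E], logical=[D,C,B,E,A]
After op 3 (rotate(-1)): offset=0, physical=[A,D,C,B,E], logical=[A,D,C,B,E]
After op 4 (replace(3, 'h')): offset=0, physical=[A,D,C,h,E], logical=[A,D,C,h,E]
After op 5 (replace(1, 'c')): offset=0, physical=[A,c,C,h,E], logical=[A,c,C,h,E]
After op 6 (rotate(+1)): offset=1, physical=[A,c,C,h,E], logical=[c,C,h,E,A]
After op 7 (rotate(-2)): offset=4, physical=[A,c,C,h,E], logical=[E,A,c,C,h]
After op 8 (rotate(-2)): offset=2, physical=[A,c,C,h,E], logical=[C,h,E,A,c]
After op 9 (replace(0, 'i')): offset=2, physical=[A,c,i,h,E], logical=[i,h,E,A,c]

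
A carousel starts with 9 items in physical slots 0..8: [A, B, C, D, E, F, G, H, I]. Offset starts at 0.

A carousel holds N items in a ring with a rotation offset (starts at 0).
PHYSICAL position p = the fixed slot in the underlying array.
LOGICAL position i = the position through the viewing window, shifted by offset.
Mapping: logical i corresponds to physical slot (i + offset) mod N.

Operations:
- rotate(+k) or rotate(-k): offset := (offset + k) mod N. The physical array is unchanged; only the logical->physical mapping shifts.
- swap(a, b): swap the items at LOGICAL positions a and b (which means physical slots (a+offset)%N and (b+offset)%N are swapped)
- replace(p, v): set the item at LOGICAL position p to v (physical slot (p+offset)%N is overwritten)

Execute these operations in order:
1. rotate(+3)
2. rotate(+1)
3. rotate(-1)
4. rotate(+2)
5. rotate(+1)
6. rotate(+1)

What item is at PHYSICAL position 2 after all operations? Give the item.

After op 1 (rotate(+3)): offset=3, physical=[A,B,C,D,E,F,G,H,I], logical=[D,E,F,G,H,I,A,B,C]
After op 2 (rotate(+1)): offset=4, physical=[A,B,C,D,E,F,G,H,I], logical=[E,F,G,H,I,A,B,C,D]
After op 3 (rotate(-1)): offset=3, physical=[A,B,C,D,E,F,G,H,I], logical=[D,E,F,G,H,I,A,B,C]
After op 4 (rotate(+2)): offset=5, physical=[A,B,C,D,E,F,G,H,I], logical=[F,G,H,I,A,B,C,D,E]
After op 5 (rotate(+1)): offset=6, physical=[A,B,C,D,E,F,G,H,I], logical=[G,H,I,A,B,C,D,E,F]
After op 6 (rotate(+1)): offset=7, physical=[A,B,C,D,E,F,G,H,I], logical=[H,I,A,B,C,D,E,F,G]

Answer: C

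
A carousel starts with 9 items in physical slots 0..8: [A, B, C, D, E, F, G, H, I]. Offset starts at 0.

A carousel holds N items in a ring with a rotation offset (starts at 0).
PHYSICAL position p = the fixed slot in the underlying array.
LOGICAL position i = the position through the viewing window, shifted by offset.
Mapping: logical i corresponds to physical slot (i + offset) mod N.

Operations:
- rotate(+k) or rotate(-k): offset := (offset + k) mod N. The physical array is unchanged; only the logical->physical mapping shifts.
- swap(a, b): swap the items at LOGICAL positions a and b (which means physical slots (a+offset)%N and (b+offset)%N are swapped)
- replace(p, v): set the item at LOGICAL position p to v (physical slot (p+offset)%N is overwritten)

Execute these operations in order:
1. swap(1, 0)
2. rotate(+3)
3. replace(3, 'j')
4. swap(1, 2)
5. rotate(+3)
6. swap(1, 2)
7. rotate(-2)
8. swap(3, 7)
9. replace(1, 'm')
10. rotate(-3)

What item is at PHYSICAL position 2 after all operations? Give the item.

After op 1 (swap(1, 0)): offset=0, physical=[B,A,C,D,E,F,G,H,I], logical=[B,A,C,D,E,F,G,H,I]
After op 2 (rotate(+3)): offset=3, physical=[B,A,C,D,E,F,G,H,I], logical=[D,E,F,G,H,I,B,A,C]
After op 3 (replace(3, 'j')): offset=3, physical=[B,A,C,D,E,F,j,H,I], logical=[D,E,F,j,H,I,B,A,C]
After op 4 (swap(1, 2)): offset=3, physical=[B,A,C,D,F,E,j,H,I], logical=[D,F,E,j,H,I,B,A,C]
After op 5 (rotate(+3)): offset=6, physical=[B,A,C,D,F,E,j,H,I], logical=[j,H,I,B,A,C,D,F,E]
After op 6 (swap(1, 2)): offset=6, physical=[B,A,C,D,F,E,j,I,H], logical=[j,I,H,B,A,C,D,F,E]
After op 7 (rotate(-2)): offset=4, physical=[B,A,C,D,F,E,j,I,H], logical=[F,E,j,I,H,B,A,C,D]
After op 8 (swap(3, 7)): offset=4, physical=[B,A,I,D,F,E,j,C,H], logical=[F,E,j,C,H,B,A,I,D]
After op 9 (replace(1, 'm')): offset=4, physical=[B,A,I,D,F,m,j,C,H], logical=[F,m,j,C,H,B,A,I,D]
After op 10 (rotate(-3)): offset=1, physical=[B,A,I,D,F,m,j,C,H], logical=[A,I,D,F,m,j,C,H,B]

Answer: I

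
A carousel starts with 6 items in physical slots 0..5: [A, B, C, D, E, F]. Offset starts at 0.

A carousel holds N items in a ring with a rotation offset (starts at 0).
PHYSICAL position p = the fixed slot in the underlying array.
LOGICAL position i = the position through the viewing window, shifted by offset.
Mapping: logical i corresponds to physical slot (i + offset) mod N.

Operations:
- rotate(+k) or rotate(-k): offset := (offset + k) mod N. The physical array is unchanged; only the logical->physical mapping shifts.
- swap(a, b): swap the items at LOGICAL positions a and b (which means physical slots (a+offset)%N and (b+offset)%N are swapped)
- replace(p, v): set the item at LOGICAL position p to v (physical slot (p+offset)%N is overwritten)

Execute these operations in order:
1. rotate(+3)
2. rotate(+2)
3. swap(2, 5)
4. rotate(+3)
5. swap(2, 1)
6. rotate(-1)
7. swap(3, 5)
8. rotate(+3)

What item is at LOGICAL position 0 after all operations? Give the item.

Answer: A

Derivation:
After op 1 (rotate(+3)): offset=3, physical=[A,B,C,D,E,F], logical=[D,E,F,A,B,C]
After op 2 (rotate(+2)): offset=5, physical=[A,B,C,D,E,F], logical=[F,A,B,C,D,E]
After op 3 (swap(2, 5)): offset=5, physical=[A,E,C,D,B,F], logical=[F,A,E,C,D,B]
After op 4 (rotate(+3)): offset=2, physical=[A,E,C,D,B,F], logical=[C,D,B,F,A,E]
After op 5 (swap(2, 1)): offset=2, physical=[A,E,C,B,D,F], logical=[C,B,D,F,A,E]
After op 6 (rotate(-1)): offset=1, physical=[A,E,C,B,D,F], logical=[E,C,B,D,F,A]
After op 7 (swap(3, 5)): offset=1, physical=[D,E,C,B,A,F], logical=[E,C,B,A,F,D]
After op 8 (rotate(+3)): offset=4, physical=[D,E,C,B,A,F], logical=[A,F,D,E,C,B]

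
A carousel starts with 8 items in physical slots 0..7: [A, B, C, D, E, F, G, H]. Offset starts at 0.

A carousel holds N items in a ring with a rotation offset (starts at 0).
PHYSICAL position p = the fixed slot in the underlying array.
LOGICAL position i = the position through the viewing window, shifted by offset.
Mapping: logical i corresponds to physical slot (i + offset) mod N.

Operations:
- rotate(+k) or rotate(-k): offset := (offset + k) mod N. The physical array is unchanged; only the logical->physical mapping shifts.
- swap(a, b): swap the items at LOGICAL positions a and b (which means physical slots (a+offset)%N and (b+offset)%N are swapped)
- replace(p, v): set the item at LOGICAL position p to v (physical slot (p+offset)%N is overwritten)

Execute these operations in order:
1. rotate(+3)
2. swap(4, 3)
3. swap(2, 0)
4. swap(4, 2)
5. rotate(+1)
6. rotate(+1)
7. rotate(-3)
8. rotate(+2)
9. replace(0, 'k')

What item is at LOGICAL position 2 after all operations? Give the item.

Answer: H

Derivation:
After op 1 (rotate(+3)): offset=3, physical=[A,B,C,D,E,F,G,H], logical=[D,E,F,G,H,A,B,C]
After op 2 (swap(4, 3)): offset=3, physical=[A,B,C,D,E,F,H,G], logical=[D,E,F,H,G,A,B,C]
After op 3 (swap(2, 0)): offset=3, physical=[A,B,C,F,E,D,H,G], logical=[F,E,D,H,G,A,B,C]
After op 4 (swap(4, 2)): offset=3, physical=[A,B,C,F,E,G,H,D], logical=[F,E,G,H,D,A,B,C]
After op 5 (rotate(+1)): offset=4, physical=[A,B,C,F,E,G,H,D], logical=[E,G,H,D,A,B,C,F]
After op 6 (rotate(+1)): offset=5, physical=[A,B,C,F,E,G,H,D], logical=[G,H,D,A,B,C,F,E]
After op 7 (rotate(-3)): offset=2, physical=[A,B,C,F,E,G,H,D], logical=[C,F,E,G,H,D,A,B]
After op 8 (rotate(+2)): offset=4, physical=[A,B,C,F,E,G,H,D], logical=[E,G,H,D,A,B,C,F]
After op 9 (replace(0, 'k')): offset=4, physical=[A,B,C,F,k,G,H,D], logical=[k,G,H,D,A,B,C,F]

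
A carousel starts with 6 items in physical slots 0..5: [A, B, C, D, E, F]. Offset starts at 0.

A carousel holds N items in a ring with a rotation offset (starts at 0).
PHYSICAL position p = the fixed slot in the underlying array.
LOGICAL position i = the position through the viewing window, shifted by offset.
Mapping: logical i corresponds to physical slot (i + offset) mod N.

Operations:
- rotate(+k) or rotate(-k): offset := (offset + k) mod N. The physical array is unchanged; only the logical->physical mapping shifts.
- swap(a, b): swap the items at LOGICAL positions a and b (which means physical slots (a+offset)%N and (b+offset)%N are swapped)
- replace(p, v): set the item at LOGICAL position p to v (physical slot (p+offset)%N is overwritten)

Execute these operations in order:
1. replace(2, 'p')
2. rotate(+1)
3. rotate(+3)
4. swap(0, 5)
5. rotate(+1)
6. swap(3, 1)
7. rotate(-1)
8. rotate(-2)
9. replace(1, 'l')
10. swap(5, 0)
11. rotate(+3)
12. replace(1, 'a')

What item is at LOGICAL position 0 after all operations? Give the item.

Answer: F

Derivation:
After op 1 (replace(2, 'p')): offset=0, physical=[A,B,p,D,E,F], logical=[A,B,p,D,E,F]
After op 2 (rotate(+1)): offset=1, physical=[A,B,p,D,E,F], logical=[B,p,D,E,F,A]
After op 3 (rotate(+3)): offset=4, physical=[A,B,p,D,E,F], logical=[E,F,A,B,p,D]
After op 4 (swap(0, 5)): offset=4, physical=[A,B,p,E,D,F], logical=[D,F,A,B,p,E]
After op 5 (rotate(+1)): offset=5, physical=[A,B,p,E,D,F], logical=[F,A,B,p,E,D]
After op 6 (swap(3, 1)): offset=5, physical=[p,B,A,E,D,F], logical=[F,p,B,A,E,D]
After op 7 (rotate(-1)): offset=4, physical=[p,B,A,E,D,F], logical=[D,F,p,B,A,E]
After op 8 (rotate(-2)): offset=2, physical=[p,B,A,E,D,F], logical=[A,E,D,F,p,B]
After op 9 (replace(1, 'l')): offset=2, physical=[p,B,A,l,D,F], logical=[A,l,D,F,p,B]
After op 10 (swap(5, 0)): offset=2, physical=[p,A,B,l,D,F], logical=[B,l,D,F,p,A]
After op 11 (rotate(+3)): offset=5, physical=[p,A,B,l,D,F], logical=[F,p,A,B,l,D]
After op 12 (replace(1, 'a')): offset=5, physical=[a,A,B,l,D,F], logical=[F,a,A,B,l,D]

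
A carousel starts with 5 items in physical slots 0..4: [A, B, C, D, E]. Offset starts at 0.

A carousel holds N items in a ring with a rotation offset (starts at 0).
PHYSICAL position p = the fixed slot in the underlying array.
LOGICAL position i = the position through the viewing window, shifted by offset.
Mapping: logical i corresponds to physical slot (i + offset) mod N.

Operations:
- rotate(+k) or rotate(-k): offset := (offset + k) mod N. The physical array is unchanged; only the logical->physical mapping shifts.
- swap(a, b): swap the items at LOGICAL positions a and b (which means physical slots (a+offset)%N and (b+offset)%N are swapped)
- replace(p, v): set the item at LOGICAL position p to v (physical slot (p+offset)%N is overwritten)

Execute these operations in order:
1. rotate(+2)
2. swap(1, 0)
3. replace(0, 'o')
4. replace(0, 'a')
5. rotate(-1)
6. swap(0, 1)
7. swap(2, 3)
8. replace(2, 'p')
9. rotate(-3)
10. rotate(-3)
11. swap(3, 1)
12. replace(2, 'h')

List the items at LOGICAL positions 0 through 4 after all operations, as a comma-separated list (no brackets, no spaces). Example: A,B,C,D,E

After op 1 (rotate(+2)): offset=2, physical=[A,B,C,D,E], logical=[C,D,E,A,B]
After op 2 (swap(1, 0)): offset=2, physical=[A,B,D,C,E], logical=[D,C,E,A,B]
After op 3 (replace(0, 'o')): offset=2, physical=[A,B,o,C,E], logical=[o,C,E,A,B]
After op 4 (replace(0, 'a')): offset=2, physical=[A,B,a,C,E], logical=[a,C,E,A,B]
After op 5 (rotate(-1)): offset=1, physical=[A,B,a,C,E], logical=[B,a,C,E,A]
After op 6 (swap(0, 1)): offset=1, physical=[A,a,B,C,E], logical=[a,B,C,E,A]
After op 7 (swap(2, 3)): offset=1, physical=[A,a,B,E,C], logical=[a,B,E,C,A]
After op 8 (replace(2, 'p')): offset=1, physical=[A,a,B,p,C], logical=[a,B,p,C,A]
After op 9 (rotate(-3)): offset=3, physical=[A,a,B,p,C], logical=[p,C,A,a,B]
After op 10 (rotate(-3)): offset=0, physical=[A,a,B,p,C], logical=[A,a,B,p,C]
After op 11 (swap(3, 1)): offset=0, physical=[A,p,B,a,C], logical=[A,p,B,a,C]
After op 12 (replace(2, 'h')): offset=0, physical=[A,p,h,a,C], logical=[A,p,h,a,C]

Answer: A,p,h,a,C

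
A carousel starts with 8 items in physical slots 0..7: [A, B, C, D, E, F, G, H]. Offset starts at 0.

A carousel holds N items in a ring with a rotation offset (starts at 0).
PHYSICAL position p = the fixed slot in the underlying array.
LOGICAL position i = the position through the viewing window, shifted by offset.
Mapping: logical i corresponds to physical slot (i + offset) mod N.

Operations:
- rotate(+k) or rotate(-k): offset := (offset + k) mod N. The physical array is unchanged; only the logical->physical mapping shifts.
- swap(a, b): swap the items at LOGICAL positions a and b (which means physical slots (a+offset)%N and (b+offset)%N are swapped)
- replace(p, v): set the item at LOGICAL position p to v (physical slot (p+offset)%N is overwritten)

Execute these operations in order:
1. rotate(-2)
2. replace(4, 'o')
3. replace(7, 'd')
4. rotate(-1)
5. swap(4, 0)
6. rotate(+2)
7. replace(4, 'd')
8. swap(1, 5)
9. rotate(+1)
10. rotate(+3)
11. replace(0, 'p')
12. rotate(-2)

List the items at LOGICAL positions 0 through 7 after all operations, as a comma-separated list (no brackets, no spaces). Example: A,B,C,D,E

Answer: d,o,p,A,B,G,H,E

Derivation:
After op 1 (rotate(-2)): offset=6, physical=[A,B,C,D,E,F,G,H], logical=[G,H,A,B,C,D,E,F]
After op 2 (replace(4, 'o')): offset=6, physical=[A,B,o,D,E,F,G,H], logical=[G,H,A,B,o,D,E,F]
After op 3 (replace(7, 'd')): offset=6, physical=[A,B,o,D,E,d,G,H], logical=[G,H,A,B,o,D,E,d]
After op 4 (rotate(-1)): offset=5, physical=[A,B,o,D,E,d,G,H], logical=[d,G,H,A,B,o,D,E]
After op 5 (swap(4, 0)): offset=5, physical=[A,d,o,D,E,B,G,H], logical=[B,G,H,A,d,o,D,E]
After op 6 (rotate(+2)): offset=7, physical=[A,d,o,D,E,B,G,H], logical=[H,A,d,o,D,E,B,G]
After op 7 (replace(4, 'd')): offset=7, physical=[A,d,o,d,E,B,G,H], logical=[H,A,d,o,d,E,B,G]
After op 8 (swap(1, 5)): offset=7, physical=[E,d,o,d,A,B,G,H], logical=[H,E,d,o,d,A,B,G]
After op 9 (rotate(+1)): offset=0, physical=[E,d,o,d,A,B,G,H], logical=[E,d,o,d,A,B,G,H]
After op 10 (rotate(+3)): offset=3, physical=[E,d,o,d,A,B,G,H], logical=[d,A,B,G,H,E,d,o]
After op 11 (replace(0, 'p')): offset=3, physical=[E,d,o,p,A,B,G,H], logical=[p,A,B,G,H,E,d,o]
After op 12 (rotate(-2)): offset=1, physical=[E,d,o,p,A,B,G,H], logical=[d,o,p,A,B,G,H,E]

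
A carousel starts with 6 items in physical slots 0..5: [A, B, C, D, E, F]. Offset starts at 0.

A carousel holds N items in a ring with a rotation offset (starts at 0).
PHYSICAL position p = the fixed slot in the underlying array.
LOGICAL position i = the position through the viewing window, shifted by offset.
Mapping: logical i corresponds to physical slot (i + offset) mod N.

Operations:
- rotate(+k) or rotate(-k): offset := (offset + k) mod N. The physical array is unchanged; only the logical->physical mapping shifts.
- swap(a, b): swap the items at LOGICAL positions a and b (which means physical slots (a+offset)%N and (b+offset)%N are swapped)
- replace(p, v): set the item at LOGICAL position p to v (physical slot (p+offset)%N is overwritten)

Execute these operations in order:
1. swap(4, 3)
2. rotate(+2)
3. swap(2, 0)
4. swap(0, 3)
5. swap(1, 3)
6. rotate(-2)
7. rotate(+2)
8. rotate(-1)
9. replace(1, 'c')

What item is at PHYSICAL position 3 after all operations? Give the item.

Answer: D

Derivation:
After op 1 (swap(4, 3)): offset=0, physical=[A,B,C,E,D,F], logical=[A,B,C,E,D,F]
After op 2 (rotate(+2)): offset=2, physical=[A,B,C,E,D,F], logical=[C,E,D,F,A,B]
After op 3 (swap(2, 0)): offset=2, physical=[A,B,D,E,C,F], logical=[D,E,C,F,A,B]
After op 4 (swap(0, 3)): offset=2, physical=[A,B,F,E,C,D], logical=[F,E,C,D,A,B]
After op 5 (swap(1, 3)): offset=2, physical=[A,B,F,D,C,E], logical=[F,D,C,E,A,B]
After op 6 (rotate(-2)): offset=0, physical=[A,B,F,D,C,E], logical=[A,B,F,D,C,E]
After op 7 (rotate(+2)): offset=2, physical=[A,B,F,D,C,E], logical=[F,D,C,E,A,B]
After op 8 (rotate(-1)): offset=1, physical=[A,B,F,D,C,E], logical=[B,F,D,C,E,A]
After op 9 (replace(1, 'c')): offset=1, physical=[A,B,c,D,C,E], logical=[B,c,D,C,E,A]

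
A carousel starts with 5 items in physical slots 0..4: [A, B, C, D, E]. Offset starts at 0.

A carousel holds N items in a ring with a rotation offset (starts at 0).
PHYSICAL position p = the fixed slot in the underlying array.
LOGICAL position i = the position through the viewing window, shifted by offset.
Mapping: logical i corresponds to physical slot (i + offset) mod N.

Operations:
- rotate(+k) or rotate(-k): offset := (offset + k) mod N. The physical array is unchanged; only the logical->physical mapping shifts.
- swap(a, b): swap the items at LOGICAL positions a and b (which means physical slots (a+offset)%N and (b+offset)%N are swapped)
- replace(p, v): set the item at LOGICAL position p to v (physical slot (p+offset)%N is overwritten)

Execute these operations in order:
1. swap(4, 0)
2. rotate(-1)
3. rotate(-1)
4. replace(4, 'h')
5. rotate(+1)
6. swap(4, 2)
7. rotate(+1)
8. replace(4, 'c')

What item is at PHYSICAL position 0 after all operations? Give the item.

Answer: E

Derivation:
After op 1 (swap(4, 0)): offset=0, physical=[E,B,C,D,A], logical=[E,B,C,D,A]
After op 2 (rotate(-1)): offset=4, physical=[E,B,C,D,A], logical=[A,E,B,C,D]
After op 3 (rotate(-1)): offset=3, physical=[E,B,C,D,A], logical=[D,A,E,B,C]
After op 4 (replace(4, 'h')): offset=3, physical=[E,B,h,D,A], logical=[D,A,E,B,h]
After op 5 (rotate(+1)): offset=4, physical=[E,B,h,D,A], logical=[A,E,B,h,D]
After op 6 (swap(4, 2)): offset=4, physical=[E,D,h,B,A], logical=[A,E,D,h,B]
After op 7 (rotate(+1)): offset=0, physical=[E,D,h,B,A], logical=[E,D,h,B,A]
After op 8 (replace(4, 'c')): offset=0, physical=[E,D,h,B,c], logical=[E,D,h,B,c]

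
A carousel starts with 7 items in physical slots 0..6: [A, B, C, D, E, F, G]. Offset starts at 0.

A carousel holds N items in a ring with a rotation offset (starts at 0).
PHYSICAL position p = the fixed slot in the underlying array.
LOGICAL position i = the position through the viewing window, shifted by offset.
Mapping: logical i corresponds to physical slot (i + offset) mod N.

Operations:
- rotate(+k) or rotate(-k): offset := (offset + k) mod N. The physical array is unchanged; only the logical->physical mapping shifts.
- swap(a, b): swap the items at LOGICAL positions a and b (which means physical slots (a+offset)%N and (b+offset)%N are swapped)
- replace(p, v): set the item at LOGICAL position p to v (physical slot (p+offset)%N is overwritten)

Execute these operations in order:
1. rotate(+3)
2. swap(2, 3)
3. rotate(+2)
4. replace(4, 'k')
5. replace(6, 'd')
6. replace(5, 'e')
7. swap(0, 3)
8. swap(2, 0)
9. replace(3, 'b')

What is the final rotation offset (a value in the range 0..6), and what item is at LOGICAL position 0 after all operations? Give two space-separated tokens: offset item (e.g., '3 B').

After op 1 (rotate(+3)): offset=3, physical=[A,B,C,D,E,F,G], logical=[D,E,F,G,A,B,C]
After op 2 (swap(2, 3)): offset=3, physical=[A,B,C,D,E,G,F], logical=[D,E,G,F,A,B,C]
After op 3 (rotate(+2)): offset=5, physical=[A,B,C,D,E,G,F], logical=[G,F,A,B,C,D,E]
After op 4 (replace(4, 'k')): offset=5, physical=[A,B,k,D,E,G,F], logical=[G,F,A,B,k,D,E]
After op 5 (replace(6, 'd')): offset=5, physical=[A,B,k,D,d,G,F], logical=[G,F,A,B,k,D,d]
After op 6 (replace(5, 'e')): offset=5, physical=[A,B,k,e,d,G,F], logical=[G,F,A,B,k,e,d]
After op 7 (swap(0, 3)): offset=5, physical=[A,G,k,e,d,B,F], logical=[B,F,A,G,k,e,d]
After op 8 (swap(2, 0)): offset=5, physical=[B,G,k,e,d,A,F], logical=[A,F,B,G,k,e,d]
After op 9 (replace(3, 'b')): offset=5, physical=[B,b,k,e,d,A,F], logical=[A,F,B,b,k,e,d]

Answer: 5 A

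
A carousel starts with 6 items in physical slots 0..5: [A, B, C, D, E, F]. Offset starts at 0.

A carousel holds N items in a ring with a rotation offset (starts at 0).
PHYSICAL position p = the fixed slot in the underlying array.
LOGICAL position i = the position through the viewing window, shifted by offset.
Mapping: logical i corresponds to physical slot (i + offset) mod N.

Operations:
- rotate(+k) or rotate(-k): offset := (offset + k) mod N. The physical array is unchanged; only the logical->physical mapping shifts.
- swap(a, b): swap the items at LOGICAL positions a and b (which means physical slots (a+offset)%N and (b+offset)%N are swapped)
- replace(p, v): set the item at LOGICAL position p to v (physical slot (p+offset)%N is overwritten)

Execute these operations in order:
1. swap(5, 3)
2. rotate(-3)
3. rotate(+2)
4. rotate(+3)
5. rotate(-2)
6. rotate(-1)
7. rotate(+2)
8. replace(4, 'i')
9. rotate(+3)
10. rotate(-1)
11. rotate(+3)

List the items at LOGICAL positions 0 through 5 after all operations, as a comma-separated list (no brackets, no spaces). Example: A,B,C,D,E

After op 1 (swap(5, 3)): offset=0, physical=[A,B,C,F,E,D], logical=[A,B,C,F,E,D]
After op 2 (rotate(-3)): offset=3, physical=[A,B,C,F,E,D], logical=[F,E,D,A,B,C]
After op 3 (rotate(+2)): offset=5, physical=[A,B,C,F,E,D], logical=[D,A,B,C,F,E]
After op 4 (rotate(+3)): offset=2, physical=[A,B,C,F,E,D], logical=[C,F,E,D,A,B]
After op 5 (rotate(-2)): offset=0, physical=[A,B,C,F,E,D], logical=[A,B,C,F,E,D]
After op 6 (rotate(-1)): offset=5, physical=[A,B,C,F,E,D], logical=[D,A,B,C,F,E]
After op 7 (rotate(+2)): offset=1, physical=[A,B,C,F,E,D], logical=[B,C,F,E,D,A]
After op 8 (replace(4, 'i')): offset=1, physical=[A,B,C,F,E,i], logical=[B,C,F,E,i,A]
After op 9 (rotate(+3)): offset=4, physical=[A,B,C,F,E,i], logical=[E,i,A,B,C,F]
After op 10 (rotate(-1)): offset=3, physical=[A,B,C,F,E,i], logical=[F,E,i,A,B,C]
After op 11 (rotate(+3)): offset=0, physical=[A,B,C,F,E,i], logical=[A,B,C,F,E,i]

Answer: A,B,C,F,E,i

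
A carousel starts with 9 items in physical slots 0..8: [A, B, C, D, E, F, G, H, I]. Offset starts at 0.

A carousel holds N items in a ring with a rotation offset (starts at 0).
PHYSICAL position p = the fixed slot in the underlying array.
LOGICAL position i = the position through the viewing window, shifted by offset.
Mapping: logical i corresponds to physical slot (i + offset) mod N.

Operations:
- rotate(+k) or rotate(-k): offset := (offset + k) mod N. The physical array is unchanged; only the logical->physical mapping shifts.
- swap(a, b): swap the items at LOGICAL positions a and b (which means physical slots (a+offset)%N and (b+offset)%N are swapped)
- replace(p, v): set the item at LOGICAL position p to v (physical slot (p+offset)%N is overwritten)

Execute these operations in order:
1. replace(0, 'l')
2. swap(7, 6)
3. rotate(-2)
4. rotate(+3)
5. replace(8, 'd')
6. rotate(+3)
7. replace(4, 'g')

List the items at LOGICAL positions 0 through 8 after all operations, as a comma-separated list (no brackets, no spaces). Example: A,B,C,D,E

Answer: E,F,H,G,g,d,B,C,D

Derivation:
After op 1 (replace(0, 'l')): offset=0, physical=[l,B,C,D,E,F,G,H,I], logical=[l,B,C,D,E,F,G,H,I]
After op 2 (swap(7, 6)): offset=0, physical=[l,B,C,D,E,F,H,G,I], logical=[l,B,C,D,E,F,H,G,I]
After op 3 (rotate(-2)): offset=7, physical=[l,B,C,D,E,F,H,G,I], logical=[G,I,l,B,C,D,E,F,H]
After op 4 (rotate(+3)): offset=1, physical=[l,B,C,D,E,F,H,G,I], logical=[B,C,D,E,F,H,G,I,l]
After op 5 (replace(8, 'd')): offset=1, physical=[d,B,C,D,E,F,H,G,I], logical=[B,C,D,E,F,H,G,I,d]
After op 6 (rotate(+3)): offset=4, physical=[d,B,C,D,E,F,H,G,I], logical=[E,F,H,G,I,d,B,C,D]
After op 7 (replace(4, 'g')): offset=4, physical=[d,B,C,D,E,F,H,G,g], logical=[E,F,H,G,g,d,B,C,D]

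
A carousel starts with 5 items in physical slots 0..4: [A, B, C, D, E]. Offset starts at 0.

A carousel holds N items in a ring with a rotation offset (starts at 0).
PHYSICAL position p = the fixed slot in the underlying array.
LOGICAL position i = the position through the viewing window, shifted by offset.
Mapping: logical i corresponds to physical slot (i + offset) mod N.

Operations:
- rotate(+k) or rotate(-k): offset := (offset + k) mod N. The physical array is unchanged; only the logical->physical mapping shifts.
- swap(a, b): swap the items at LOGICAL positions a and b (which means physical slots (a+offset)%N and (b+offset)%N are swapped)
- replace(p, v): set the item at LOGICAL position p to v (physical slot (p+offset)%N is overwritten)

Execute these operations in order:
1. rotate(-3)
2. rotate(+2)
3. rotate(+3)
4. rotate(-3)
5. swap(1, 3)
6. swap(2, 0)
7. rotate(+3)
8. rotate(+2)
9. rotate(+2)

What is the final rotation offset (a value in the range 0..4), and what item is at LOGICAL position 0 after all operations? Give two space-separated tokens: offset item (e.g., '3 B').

Answer: 1 E

Derivation:
After op 1 (rotate(-3)): offset=2, physical=[A,B,C,D,E], logical=[C,D,E,A,B]
After op 2 (rotate(+2)): offset=4, physical=[A,B,C,D,E], logical=[E,A,B,C,D]
After op 3 (rotate(+3)): offset=2, physical=[A,B,C,D,E], logical=[C,D,E,A,B]
After op 4 (rotate(-3)): offset=4, physical=[A,B,C,D,E], logical=[E,A,B,C,D]
After op 5 (swap(1, 3)): offset=4, physical=[C,B,A,D,E], logical=[E,C,B,A,D]
After op 6 (swap(2, 0)): offset=4, physical=[C,E,A,D,B], logical=[B,C,E,A,D]
After op 7 (rotate(+3)): offset=2, physical=[C,E,A,D,B], logical=[A,D,B,C,E]
After op 8 (rotate(+2)): offset=4, physical=[C,E,A,D,B], logical=[B,C,E,A,D]
After op 9 (rotate(+2)): offset=1, physical=[C,E,A,D,B], logical=[E,A,D,B,C]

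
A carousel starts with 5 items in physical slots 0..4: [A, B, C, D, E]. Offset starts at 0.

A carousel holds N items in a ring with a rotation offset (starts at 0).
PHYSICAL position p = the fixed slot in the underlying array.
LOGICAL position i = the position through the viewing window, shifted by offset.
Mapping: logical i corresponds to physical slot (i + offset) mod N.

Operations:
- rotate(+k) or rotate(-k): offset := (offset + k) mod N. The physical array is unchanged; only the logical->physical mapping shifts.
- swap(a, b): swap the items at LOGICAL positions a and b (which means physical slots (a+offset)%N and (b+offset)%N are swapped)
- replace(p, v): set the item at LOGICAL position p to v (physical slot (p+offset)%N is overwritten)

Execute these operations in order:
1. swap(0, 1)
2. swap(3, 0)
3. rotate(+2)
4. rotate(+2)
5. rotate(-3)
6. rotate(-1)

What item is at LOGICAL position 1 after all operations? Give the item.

Answer: A

Derivation:
After op 1 (swap(0, 1)): offset=0, physical=[B,A,C,D,E], logical=[B,A,C,D,E]
After op 2 (swap(3, 0)): offset=0, physical=[D,A,C,B,E], logical=[D,A,C,B,E]
After op 3 (rotate(+2)): offset=2, physical=[D,A,C,B,E], logical=[C,B,E,D,A]
After op 4 (rotate(+2)): offset=4, physical=[D,A,C,B,E], logical=[E,D,A,C,B]
After op 5 (rotate(-3)): offset=1, physical=[D,A,C,B,E], logical=[A,C,B,E,D]
After op 6 (rotate(-1)): offset=0, physical=[D,A,C,B,E], logical=[D,A,C,B,E]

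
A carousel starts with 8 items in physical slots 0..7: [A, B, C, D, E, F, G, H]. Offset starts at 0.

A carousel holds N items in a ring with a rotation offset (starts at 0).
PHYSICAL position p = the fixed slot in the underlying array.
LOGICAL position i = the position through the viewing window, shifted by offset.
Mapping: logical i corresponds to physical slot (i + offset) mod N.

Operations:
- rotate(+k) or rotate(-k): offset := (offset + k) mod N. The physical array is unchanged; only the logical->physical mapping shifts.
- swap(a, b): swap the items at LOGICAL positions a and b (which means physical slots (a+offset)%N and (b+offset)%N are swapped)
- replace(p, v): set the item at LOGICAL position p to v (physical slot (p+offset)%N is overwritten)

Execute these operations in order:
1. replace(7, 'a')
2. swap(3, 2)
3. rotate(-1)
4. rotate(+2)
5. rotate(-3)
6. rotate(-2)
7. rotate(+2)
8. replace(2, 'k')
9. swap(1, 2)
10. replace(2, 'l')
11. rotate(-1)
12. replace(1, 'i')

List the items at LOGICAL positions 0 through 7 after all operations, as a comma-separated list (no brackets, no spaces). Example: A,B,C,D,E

After op 1 (replace(7, 'a')): offset=0, physical=[A,B,C,D,E,F,G,a], logical=[A,B,C,D,E,F,G,a]
After op 2 (swap(3, 2)): offset=0, physical=[A,B,D,C,E,F,G,a], logical=[A,B,D,C,E,F,G,a]
After op 3 (rotate(-1)): offset=7, physical=[A,B,D,C,E,F,G,a], logical=[a,A,B,D,C,E,F,G]
After op 4 (rotate(+2)): offset=1, physical=[A,B,D,C,E,F,G,a], logical=[B,D,C,E,F,G,a,A]
After op 5 (rotate(-3)): offset=6, physical=[A,B,D,C,E,F,G,a], logical=[G,a,A,B,D,C,E,F]
After op 6 (rotate(-2)): offset=4, physical=[A,B,D,C,E,F,G,a], logical=[E,F,G,a,A,B,D,C]
After op 7 (rotate(+2)): offset=6, physical=[A,B,D,C,E,F,G,a], logical=[G,a,A,B,D,C,E,F]
After op 8 (replace(2, 'k')): offset=6, physical=[k,B,D,C,E,F,G,a], logical=[G,a,k,B,D,C,E,F]
After op 9 (swap(1, 2)): offset=6, physical=[a,B,D,C,E,F,G,k], logical=[G,k,a,B,D,C,E,F]
After op 10 (replace(2, 'l')): offset=6, physical=[l,B,D,C,E,F,G,k], logical=[G,k,l,B,D,C,E,F]
After op 11 (rotate(-1)): offset=5, physical=[l,B,D,C,E,F,G,k], logical=[F,G,k,l,B,D,C,E]
After op 12 (replace(1, 'i')): offset=5, physical=[l,B,D,C,E,F,i,k], logical=[F,i,k,l,B,D,C,E]

Answer: F,i,k,l,B,D,C,E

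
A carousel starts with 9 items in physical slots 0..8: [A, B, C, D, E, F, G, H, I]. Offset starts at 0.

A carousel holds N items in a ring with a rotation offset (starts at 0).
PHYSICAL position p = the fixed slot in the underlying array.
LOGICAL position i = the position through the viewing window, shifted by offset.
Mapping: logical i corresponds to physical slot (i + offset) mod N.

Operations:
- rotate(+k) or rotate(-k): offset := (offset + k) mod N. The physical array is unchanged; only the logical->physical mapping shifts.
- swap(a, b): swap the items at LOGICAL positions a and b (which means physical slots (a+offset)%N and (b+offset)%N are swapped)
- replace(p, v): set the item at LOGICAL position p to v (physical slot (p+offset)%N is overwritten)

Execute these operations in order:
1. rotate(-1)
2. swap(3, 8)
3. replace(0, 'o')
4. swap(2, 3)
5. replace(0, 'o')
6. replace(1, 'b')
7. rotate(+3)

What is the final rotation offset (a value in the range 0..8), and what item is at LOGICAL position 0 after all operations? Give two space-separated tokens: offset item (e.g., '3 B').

After op 1 (rotate(-1)): offset=8, physical=[A,B,C,D,E,F,G,H,I], logical=[I,A,B,C,D,E,F,G,H]
After op 2 (swap(3, 8)): offset=8, physical=[A,B,H,D,E,F,G,C,I], logical=[I,A,B,H,D,E,F,G,C]
After op 3 (replace(0, 'o')): offset=8, physical=[A,B,H,D,E,F,G,C,o], logical=[o,A,B,H,D,E,F,G,C]
After op 4 (swap(2, 3)): offset=8, physical=[A,H,B,D,E,F,G,C,o], logical=[o,A,H,B,D,E,F,G,C]
After op 5 (replace(0, 'o')): offset=8, physical=[A,H,B,D,E,F,G,C,o], logical=[o,A,H,B,D,E,F,G,C]
After op 6 (replace(1, 'b')): offset=8, physical=[b,H,B,D,E,F,G,C,o], logical=[o,b,H,B,D,E,F,G,C]
After op 7 (rotate(+3)): offset=2, physical=[b,H,B,D,E,F,G,C,o], logical=[B,D,E,F,G,C,o,b,H]

Answer: 2 B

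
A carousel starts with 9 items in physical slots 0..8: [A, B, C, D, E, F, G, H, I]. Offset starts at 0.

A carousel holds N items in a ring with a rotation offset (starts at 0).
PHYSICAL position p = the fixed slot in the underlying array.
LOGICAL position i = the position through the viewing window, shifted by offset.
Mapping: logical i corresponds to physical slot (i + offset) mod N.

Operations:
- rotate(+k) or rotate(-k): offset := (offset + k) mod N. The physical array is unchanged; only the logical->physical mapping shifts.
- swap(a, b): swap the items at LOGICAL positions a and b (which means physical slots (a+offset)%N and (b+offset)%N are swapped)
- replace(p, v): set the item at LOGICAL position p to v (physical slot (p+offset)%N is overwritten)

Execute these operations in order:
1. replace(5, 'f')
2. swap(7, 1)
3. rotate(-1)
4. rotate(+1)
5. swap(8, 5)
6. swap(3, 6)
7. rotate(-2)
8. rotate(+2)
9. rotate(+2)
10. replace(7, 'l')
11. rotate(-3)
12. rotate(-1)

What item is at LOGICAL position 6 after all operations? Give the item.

Answer: E

Derivation:
After op 1 (replace(5, 'f')): offset=0, physical=[A,B,C,D,E,f,G,H,I], logical=[A,B,C,D,E,f,G,H,I]
After op 2 (swap(7, 1)): offset=0, physical=[A,H,C,D,E,f,G,B,I], logical=[A,H,C,D,E,f,G,B,I]
After op 3 (rotate(-1)): offset=8, physical=[A,H,C,D,E,f,G,B,I], logical=[I,A,H,C,D,E,f,G,B]
After op 4 (rotate(+1)): offset=0, physical=[A,H,C,D,E,f,G,B,I], logical=[A,H,C,D,E,f,G,B,I]
After op 5 (swap(8, 5)): offset=0, physical=[A,H,C,D,E,I,G,B,f], logical=[A,H,C,D,E,I,G,B,f]
After op 6 (swap(3, 6)): offset=0, physical=[A,H,C,G,E,I,D,B,f], logical=[A,H,C,G,E,I,D,B,f]
After op 7 (rotate(-2)): offset=7, physical=[A,H,C,G,E,I,D,B,f], logical=[B,f,A,H,C,G,E,I,D]
After op 8 (rotate(+2)): offset=0, physical=[A,H,C,G,E,I,D,B,f], logical=[A,H,C,G,E,I,D,B,f]
After op 9 (rotate(+2)): offset=2, physical=[A,H,C,G,E,I,D,B,f], logical=[C,G,E,I,D,B,f,A,H]
After op 10 (replace(7, 'l')): offset=2, physical=[l,H,C,G,E,I,D,B,f], logical=[C,G,E,I,D,B,f,l,H]
After op 11 (rotate(-3)): offset=8, physical=[l,H,C,G,E,I,D,B,f], logical=[f,l,H,C,G,E,I,D,B]
After op 12 (rotate(-1)): offset=7, physical=[l,H,C,G,E,I,D,B,f], logical=[B,f,l,H,C,G,E,I,D]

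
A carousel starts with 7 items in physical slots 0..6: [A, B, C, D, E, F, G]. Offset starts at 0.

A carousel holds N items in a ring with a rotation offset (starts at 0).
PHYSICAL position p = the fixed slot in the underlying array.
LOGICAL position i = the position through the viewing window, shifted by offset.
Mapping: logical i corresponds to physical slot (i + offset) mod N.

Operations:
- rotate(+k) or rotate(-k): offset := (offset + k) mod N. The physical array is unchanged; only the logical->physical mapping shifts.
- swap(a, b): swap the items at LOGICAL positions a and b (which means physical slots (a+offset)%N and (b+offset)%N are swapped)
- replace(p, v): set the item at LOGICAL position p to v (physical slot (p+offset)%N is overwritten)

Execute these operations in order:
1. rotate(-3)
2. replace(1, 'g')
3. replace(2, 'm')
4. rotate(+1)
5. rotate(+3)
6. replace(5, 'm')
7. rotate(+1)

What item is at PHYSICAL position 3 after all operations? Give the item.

Answer: D

Derivation:
After op 1 (rotate(-3)): offset=4, physical=[A,B,C,D,E,F,G], logical=[E,F,G,A,B,C,D]
After op 2 (replace(1, 'g')): offset=4, physical=[A,B,C,D,E,g,G], logical=[E,g,G,A,B,C,D]
After op 3 (replace(2, 'm')): offset=4, physical=[A,B,C,D,E,g,m], logical=[E,g,m,A,B,C,D]
After op 4 (rotate(+1)): offset=5, physical=[A,B,C,D,E,g,m], logical=[g,m,A,B,C,D,E]
After op 5 (rotate(+3)): offset=1, physical=[A,B,C,D,E,g,m], logical=[B,C,D,E,g,m,A]
After op 6 (replace(5, 'm')): offset=1, physical=[A,B,C,D,E,g,m], logical=[B,C,D,E,g,m,A]
After op 7 (rotate(+1)): offset=2, physical=[A,B,C,D,E,g,m], logical=[C,D,E,g,m,A,B]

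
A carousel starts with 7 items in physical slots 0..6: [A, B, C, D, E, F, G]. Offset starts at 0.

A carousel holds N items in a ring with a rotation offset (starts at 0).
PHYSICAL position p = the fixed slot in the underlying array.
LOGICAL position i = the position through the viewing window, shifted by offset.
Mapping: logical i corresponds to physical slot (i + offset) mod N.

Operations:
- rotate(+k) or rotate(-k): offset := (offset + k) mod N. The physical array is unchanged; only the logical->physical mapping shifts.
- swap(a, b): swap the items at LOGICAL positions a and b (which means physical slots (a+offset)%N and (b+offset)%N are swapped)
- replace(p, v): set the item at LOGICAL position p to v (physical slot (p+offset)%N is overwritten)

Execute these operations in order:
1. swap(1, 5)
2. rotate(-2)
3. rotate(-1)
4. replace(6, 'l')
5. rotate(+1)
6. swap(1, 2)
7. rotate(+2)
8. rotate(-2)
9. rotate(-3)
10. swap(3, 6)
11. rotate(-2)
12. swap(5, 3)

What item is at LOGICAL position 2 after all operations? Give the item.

After op 1 (swap(1, 5)): offset=0, physical=[A,F,C,D,E,B,G], logical=[A,F,C,D,E,B,G]
After op 2 (rotate(-2)): offset=5, physical=[A,F,C,D,E,B,G], logical=[B,G,A,F,C,D,E]
After op 3 (rotate(-1)): offset=4, physical=[A,F,C,D,E,B,G], logical=[E,B,G,A,F,C,D]
After op 4 (replace(6, 'l')): offset=4, physical=[A,F,C,l,E,B,G], logical=[E,B,G,A,F,C,l]
After op 5 (rotate(+1)): offset=5, physical=[A,F,C,l,E,B,G], logical=[B,G,A,F,C,l,E]
After op 6 (swap(1, 2)): offset=5, physical=[G,F,C,l,E,B,A], logical=[B,A,G,F,C,l,E]
After op 7 (rotate(+2)): offset=0, physical=[G,F,C,l,E,B,A], logical=[G,F,C,l,E,B,A]
After op 8 (rotate(-2)): offset=5, physical=[G,F,C,l,E,B,A], logical=[B,A,G,F,C,l,E]
After op 9 (rotate(-3)): offset=2, physical=[G,F,C,l,E,B,A], logical=[C,l,E,B,A,G,F]
After op 10 (swap(3, 6)): offset=2, physical=[G,B,C,l,E,F,A], logical=[C,l,E,F,A,G,B]
After op 11 (rotate(-2)): offset=0, physical=[G,B,C,l,E,F,A], logical=[G,B,C,l,E,F,A]
After op 12 (swap(5, 3)): offset=0, physical=[G,B,C,F,E,l,A], logical=[G,B,C,F,E,l,A]

Answer: C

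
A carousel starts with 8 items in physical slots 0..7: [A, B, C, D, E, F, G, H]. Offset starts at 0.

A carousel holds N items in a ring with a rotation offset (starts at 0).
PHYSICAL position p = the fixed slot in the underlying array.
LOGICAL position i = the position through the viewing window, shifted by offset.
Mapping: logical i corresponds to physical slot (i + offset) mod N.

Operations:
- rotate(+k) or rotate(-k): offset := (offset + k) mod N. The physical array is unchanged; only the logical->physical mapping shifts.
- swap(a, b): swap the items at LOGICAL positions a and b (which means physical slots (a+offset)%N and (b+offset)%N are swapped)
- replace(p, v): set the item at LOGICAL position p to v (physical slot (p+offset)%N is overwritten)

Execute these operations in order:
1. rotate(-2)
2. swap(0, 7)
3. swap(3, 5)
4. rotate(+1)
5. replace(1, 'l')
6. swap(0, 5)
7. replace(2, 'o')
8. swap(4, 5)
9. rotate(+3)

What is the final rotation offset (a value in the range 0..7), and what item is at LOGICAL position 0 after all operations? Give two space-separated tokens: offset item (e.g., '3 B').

Answer: 2 C

Derivation:
After op 1 (rotate(-2)): offset=6, physical=[A,B,C,D,E,F,G,H], logical=[G,H,A,B,C,D,E,F]
After op 2 (swap(0, 7)): offset=6, physical=[A,B,C,D,E,G,F,H], logical=[F,H,A,B,C,D,E,G]
After op 3 (swap(3, 5)): offset=6, physical=[A,D,C,B,E,G,F,H], logical=[F,H,A,D,C,B,E,G]
After op 4 (rotate(+1)): offset=7, physical=[A,D,C,B,E,G,F,H], logical=[H,A,D,C,B,E,G,F]
After op 5 (replace(1, 'l')): offset=7, physical=[l,D,C,B,E,G,F,H], logical=[H,l,D,C,B,E,G,F]
After op 6 (swap(0, 5)): offset=7, physical=[l,D,C,B,H,G,F,E], logical=[E,l,D,C,B,H,G,F]
After op 7 (replace(2, 'o')): offset=7, physical=[l,o,C,B,H,G,F,E], logical=[E,l,o,C,B,H,G,F]
After op 8 (swap(4, 5)): offset=7, physical=[l,o,C,H,B,G,F,E], logical=[E,l,o,C,H,B,G,F]
After op 9 (rotate(+3)): offset=2, physical=[l,o,C,H,B,G,F,E], logical=[C,H,B,G,F,E,l,o]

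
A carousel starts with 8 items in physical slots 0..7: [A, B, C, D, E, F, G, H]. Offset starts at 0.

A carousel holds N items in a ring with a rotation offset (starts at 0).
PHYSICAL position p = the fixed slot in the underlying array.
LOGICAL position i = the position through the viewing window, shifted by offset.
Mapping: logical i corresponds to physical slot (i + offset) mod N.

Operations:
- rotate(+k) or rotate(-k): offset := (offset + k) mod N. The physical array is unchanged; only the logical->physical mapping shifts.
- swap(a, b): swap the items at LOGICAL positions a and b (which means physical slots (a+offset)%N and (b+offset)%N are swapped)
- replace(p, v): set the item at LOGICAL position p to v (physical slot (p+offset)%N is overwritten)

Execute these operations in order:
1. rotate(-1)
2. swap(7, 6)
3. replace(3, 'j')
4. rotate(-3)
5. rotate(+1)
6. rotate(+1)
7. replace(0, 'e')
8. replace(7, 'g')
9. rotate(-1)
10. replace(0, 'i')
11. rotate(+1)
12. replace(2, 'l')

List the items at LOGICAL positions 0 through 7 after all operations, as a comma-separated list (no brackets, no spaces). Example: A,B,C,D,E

Answer: e,H,l,B,j,D,E,i

Derivation:
After op 1 (rotate(-1)): offset=7, physical=[A,B,C,D,E,F,G,H], logical=[H,A,B,C,D,E,F,G]
After op 2 (swap(7, 6)): offset=7, physical=[A,B,C,D,E,G,F,H], logical=[H,A,B,C,D,E,G,F]
After op 3 (replace(3, 'j')): offset=7, physical=[A,B,j,D,E,G,F,H], logical=[H,A,B,j,D,E,G,F]
After op 4 (rotate(-3)): offset=4, physical=[A,B,j,D,E,G,F,H], logical=[E,G,F,H,A,B,j,D]
After op 5 (rotate(+1)): offset=5, physical=[A,B,j,D,E,G,F,H], logical=[G,F,H,A,B,j,D,E]
After op 6 (rotate(+1)): offset=6, physical=[A,B,j,D,E,G,F,H], logical=[F,H,A,B,j,D,E,G]
After op 7 (replace(0, 'e')): offset=6, physical=[A,B,j,D,E,G,e,H], logical=[e,H,A,B,j,D,E,G]
After op 8 (replace(7, 'g')): offset=6, physical=[A,B,j,D,E,g,e,H], logical=[e,H,A,B,j,D,E,g]
After op 9 (rotate(-1)): offset=5, physical=[A,B,j,D,E,g,e,H], logical=[g,e,H,A,B,j,D,E]
After op 10 (replace(0, 'i')): offset=5, physical=[A,B,j,D,E,i,e,H], logical=[i,e,H,A,B,j,D,E]
After op 11 (rotate(+1)): offset=6, physical=[A,B,j,D,E,i,e,H], logical=[e,H,A,B,j,D,E,i]
After op 12 (replace(2, 'l')): offset=6, physical=[l,B,j,D,E,i,e,H], logical=[e,H,l,B,j,D,E,i]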